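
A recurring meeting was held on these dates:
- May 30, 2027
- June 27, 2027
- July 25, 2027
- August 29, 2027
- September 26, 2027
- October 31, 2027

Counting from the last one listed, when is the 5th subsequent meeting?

All Sundays; the gaps (28, 28, 35, 28, 35) vary with month length.
This is the last Sunday of each month.
November 2027 ends with Sunday November 28, 2027.
December 2027 ends with Sunday December 26, 2027.
January 2028 ends with Sunday January 30, 2028.
February 2028 ends with Sunday February 27, 2028.
March 2028 ends with Sunday March 26, 2028.

March 26, 2028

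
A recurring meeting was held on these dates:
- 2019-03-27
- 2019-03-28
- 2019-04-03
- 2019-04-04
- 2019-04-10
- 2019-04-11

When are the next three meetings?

2019-04-17, 2019-04-18, 2019-04-24

Every event lands on a Wednesday or Thursday (gaps cycle 1, 6, 1, 6, 1).
So the schedule is: every Wednesday and Thursday.
Next Wednesday: 2019-04-17.
The following Thursday is 2019-04-18.
Next Wednesday: 2019-04-24.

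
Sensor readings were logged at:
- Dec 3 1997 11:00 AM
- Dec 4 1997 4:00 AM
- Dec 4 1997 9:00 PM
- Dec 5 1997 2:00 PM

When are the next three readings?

Gaps: 17, 17, 17 hours — each event is 17 hours after the previous one.
Dec 5 1997 2:00 PM + 17 h = Dec 6 1997 7:00 AM.
Dec 6 1997 7:00 AM + 17 h = Dec 7 1997 12:00 AM.
Dec 7 1997 12:00 AM + 17 h = Dec 7 1997 5:00 PM.

Dec 6 1997 7:00 AM, Dec 7 1997 12:00 AM, Dec 7 1997 5:00 PM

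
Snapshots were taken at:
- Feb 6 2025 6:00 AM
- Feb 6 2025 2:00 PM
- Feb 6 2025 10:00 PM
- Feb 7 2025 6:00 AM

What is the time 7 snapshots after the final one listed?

Gaps: 8, 8, 8 hours — each event is 8 hours after the previous one.
Feb 7 2025 6:00 AM + 8 h = Feb 7 2025 2:00 PM.
Feb 7 2025 2:00 PM + 8 h = Feb 7 2025 10:00 PM.
Feb 7 2025 10:00 PM + 8 h = Feb 8 2025 6:00 AM.
Feb 8 2025 6:00 AM + 8 h = Feb 8 2025 2:00 PM.
Feb 8 2025 2:00 PM + 8 h = Feb 8 2025 10:00 PM.
Feb 8 2025 10:00 PM + 8 h = Feb 9 2025 6:00 AM.
Feb 9 2025 6:00 AM + 8 h = Feb 9 2025 2:00 PM.

Feb 9 2025 2:00 PM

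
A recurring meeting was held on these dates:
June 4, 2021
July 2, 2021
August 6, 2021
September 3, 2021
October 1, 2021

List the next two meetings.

These are Fridays at 28- or 35-day spacing (28, 35, 28, 28).
The pattern: 1st Friday of the month.
November 2021 — 1st Friday is November 5, 2021.
1st Friday of December 2021: December 3, 2021.

November 5, 2021; December 3, 2021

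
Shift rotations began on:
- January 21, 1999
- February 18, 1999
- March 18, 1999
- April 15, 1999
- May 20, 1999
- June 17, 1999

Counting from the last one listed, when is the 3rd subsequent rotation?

All dates are Thursdays, 28, 28, 28, 35, 28 days apart.
Specifically, the 3rd Thursday of each month.
3rd Thursday of July 1999: July 15, 1999.
August 1999 — 3rd Thursday is August 19, 1999.
3rd Thursday of September 1999: September 16, 1999.

September 16, 1999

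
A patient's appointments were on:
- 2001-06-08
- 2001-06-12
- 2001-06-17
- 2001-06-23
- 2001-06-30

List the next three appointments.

2001-07-08, 2001-07-17, 2001-07-27

The spacing grows by 1 each time: 4, 5, 6, 7 days.
Next gap: 8 days. 2001-06-30 + 8 days = 2001-07-08.
Next gap: 9 days. 2001-07-08 + 9 days = 2001-07-17.
Next gap: 10 days. 2001-07-17 + 10 days = 2001-07-27.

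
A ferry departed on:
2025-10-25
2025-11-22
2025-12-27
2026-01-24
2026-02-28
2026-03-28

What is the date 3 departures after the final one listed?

These are Saturdays at 28- or 35-day spacing (28, 35, 28, 35, 28).
The pattern: 4th Saturday of the month.
April 2026 — 4th Saturday is 2026-04-25.
4th Saturday of May 2026: 2026-05-23.
June 2026 — 4th Saturday is 2026-06-27.

2026-06-27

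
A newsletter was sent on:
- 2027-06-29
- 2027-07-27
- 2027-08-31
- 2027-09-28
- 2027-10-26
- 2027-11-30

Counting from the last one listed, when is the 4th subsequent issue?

All Tuesdays; the gaps (28, 35, 28, 28, 35) vary with month length.
This is the last Tuesday of each month.
Last Tuesday of December 2027: 2027-12-28.
January 2028 ends with Tuesday 2028-01-25.
Last Tuesday of February 2028: 2028-02-29.
March 2028 ends with Tuesday 2028-03-28.

2028-03-28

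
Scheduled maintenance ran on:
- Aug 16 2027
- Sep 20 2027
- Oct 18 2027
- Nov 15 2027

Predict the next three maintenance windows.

Gaps: 35, 28, 28 days — a mix of 28 and 35. Every date is a Monday.
Each is the 3rd Monday of its month.
3rd Monday of December 2027: Dec 20 2027.
3rd Monday of January 2028: Jan 17 2028.
3rd Monday of February 2028: Feb 21 2028.

Dec 20 2027, Jan 17 2028, Feb 21 2028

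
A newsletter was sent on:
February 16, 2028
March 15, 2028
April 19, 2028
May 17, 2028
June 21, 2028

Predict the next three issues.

These are Wednesdays at 28- or 35-day spacing (28, 35, 28, 35).
The pattern: 3rd Wednesday of the month.
July 2028 — 3rd Wednesday is July 19, 2028.
3rd Wednesday of August 2028: August 16, 2028.
3rd Wednesday of September 2028: September 20, 2028.

July 19, 2028; August 16, 2028; September 20, 2028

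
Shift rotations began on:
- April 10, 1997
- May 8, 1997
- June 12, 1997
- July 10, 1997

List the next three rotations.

All dates are Thursdays, 28, 35, 28 days apart.
Specifically, the 2nd Thursday of each month.
August 1997 — 2nd Thursday is August 14, 1997.
2nd Thursday of September 1997: September 11, 1997.
October 1997 — 2nd Thursday is October 9, 1997.

August 14, 1997; September 11, 1997; October 9, 1997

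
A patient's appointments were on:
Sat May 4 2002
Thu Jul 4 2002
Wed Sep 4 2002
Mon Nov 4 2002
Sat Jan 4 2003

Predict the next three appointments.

Tue Mar 4 2003, Sun May 4 2003, Fri Jul 4 2003

Each date is the 4th; the gaps (61, 62, 61, 61) track the month lengths.
The rule is the 4th of every 2 months.
Next: March 2003 → Tue Mar 4 2003.
May 2003: Sun May 4 2003.
July 2003: Fri Jul 4 2003.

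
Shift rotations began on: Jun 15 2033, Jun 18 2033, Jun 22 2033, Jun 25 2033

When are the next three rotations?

Every event lands on a Wednesday or Saturday (gaps cycle 3, 4, 3).
So the schedule is: every Wednesday and Saturday.
The following Wednesday is Jun 29 2033.
The following Saturday is Jul 2 2033.
Next Wednesday: Jul 6 2033.

Jun 29 2033, Jul 2 2033, Jul 6 2033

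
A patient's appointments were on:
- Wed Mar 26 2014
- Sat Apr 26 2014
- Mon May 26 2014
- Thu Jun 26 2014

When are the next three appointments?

Sat Jul 26 2014, Tue Aug 26 2014, Fri Sep 26 2014

Gaps: 31, 30, 31 days — not constant. Every event is on the 26th of the month.
Pattern: the 26th of each month.
July 2014: Sat Jul 26 2014.
August 2014: Tue Aug 26 2014.
September 2014: Fri Sep 26 2014.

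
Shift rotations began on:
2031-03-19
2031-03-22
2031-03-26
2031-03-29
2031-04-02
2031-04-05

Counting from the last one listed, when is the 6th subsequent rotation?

2031-04-26

Gaps: 3, 4, 3, 4, 3 days — not constant, but cyclic with period 2.
The events fall on every Wednesday and Saturday.
Next Wednesday: 2031-04-09.
The following Saturday is 2031-04-12.
Next Wednesday: 2031-04-16.
The following Saturday is 2031-04-19.
Next Wednesday: 2031-04-23.
Next Saturday: 2031-04-26.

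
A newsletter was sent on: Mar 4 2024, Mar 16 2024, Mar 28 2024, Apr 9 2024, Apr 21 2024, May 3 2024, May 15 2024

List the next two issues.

Every event comes 12 days after the last (12, 12, 12, 12, 12, 12).
May 15 2024 + 12 days = May 27 2024.
May 27 2024 + 12 days = Jun 8 2024.

May 27 2024, Jun 8 2024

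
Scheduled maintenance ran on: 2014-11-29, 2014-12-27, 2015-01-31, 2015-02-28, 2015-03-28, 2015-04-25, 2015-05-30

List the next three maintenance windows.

2015-06-27, 2015-07-25, 2015-08-29

These are Saturdays with 28, 35, 28, 28, 28, 35-day gaps.
Each is the final Saturday of its month — 2014-11-29 is past the 28th, so '4th Saturday' doesn't fit.
June 2015 ends with Saturday 2015-06-27.
July 2015 ends with Saturday 2015-07-25.
Last Saturday of August 2015: 2015-08-29.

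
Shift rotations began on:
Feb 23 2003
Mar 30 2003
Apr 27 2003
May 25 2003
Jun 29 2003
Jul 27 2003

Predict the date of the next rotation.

Aug 31 2003

All Sundays; the gaps (35, 28, 28, 35, 28) vary with month length.
This is the last Sunday of each month.
August 2003 ends with Sunday Aug 31 2003.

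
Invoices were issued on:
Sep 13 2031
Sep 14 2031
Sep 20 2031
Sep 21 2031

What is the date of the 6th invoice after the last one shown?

The gap pattern 1, 6, 1 repeats every 2 events.
These are the Saturdays and Sundays of each week.
Next Saturday: Sep 27 2031.
The following Sunday is Sep 28 2031.
The following Saturday is Oct 4 2031.
The following Sunday is Oct 5 2031.
Next Saturday: Oct 11 2031.
The following Sunday is Oct 12 2031.

Oct 12 2031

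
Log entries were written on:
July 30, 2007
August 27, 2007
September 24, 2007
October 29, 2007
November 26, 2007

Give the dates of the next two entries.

December 31, 2007; January 28, 2008

These are Mondays with 28, 28, 35, 28-day gaps.
Each is the final Monday of its month — July 30, 2007 is past the 28th, so '4th Monday' doesn't fit.
Last Monday of December 2007: December 31, 2007.
Last Monday of January 2008: January 28, 2008.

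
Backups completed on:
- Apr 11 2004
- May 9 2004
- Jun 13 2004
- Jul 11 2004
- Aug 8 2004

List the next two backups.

These are Sundays at 28- or 35-day spacing (28, 35, 28, 28).
The pattern: 2nd Sunday of the month.
2nd Sunday of September 2004: Sep 12 2004.
2nd Sunday of October 2004: Oct 10 2004.

Sep 12 2004, Oct 10 2004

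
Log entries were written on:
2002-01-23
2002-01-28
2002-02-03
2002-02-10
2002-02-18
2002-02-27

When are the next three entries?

2002-03-09, 2002-03-20, 2002-04-01

Intervals are 5, 6, 7, 8, 9 days — an arithmetic progression with common difference 1.
Next gap: 10 days. 2002-02-27 + 10 days = 2002-03-09.
Next gap: 11 days. 2002-03-09 + 11 days = 2002-03-20.
Next gap: 12 days. 2002-03-20 + 12 days = 2002-04-01.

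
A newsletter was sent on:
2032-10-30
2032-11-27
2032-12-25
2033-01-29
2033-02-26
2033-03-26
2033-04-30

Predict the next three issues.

These are Saturdays with 28, 28, 35, 28, 28, 35-day gaps.
Each is the final Saturday of its month — 2032-10-30 is past the 28th, so '4th Saturday' doesn't fit.
Last Saturday of May 2033: 2033-05-28.
Last Saturday of June 2033: 2033-06-25.
July 2033 ends with Saturday 2033-07-30.

2033-05-28, 2033-06-25, 2033-07-30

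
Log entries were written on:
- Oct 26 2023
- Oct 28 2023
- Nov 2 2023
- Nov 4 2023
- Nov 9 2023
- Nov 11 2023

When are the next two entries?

Nov 16 2023, Nov 18 2023

The gap pattern 2, 5, 2, 5, 2 repeats every 2 events.
These are the Thursdays and Saturdays of each week.
The following Thursday is Nov 16 2023.
Next Saturday: Nov 18 2023.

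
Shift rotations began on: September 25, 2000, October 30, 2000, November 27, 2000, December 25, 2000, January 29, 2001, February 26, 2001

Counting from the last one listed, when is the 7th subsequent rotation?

September 24, 2001

Every date is a Monday; gaps 35, 28, 28, 35, 28 days.
Each is the last Monday of its month (at least one falls on the 29th or later, ruling out '4th Monday').
Last Monday of March 2001: March 26, 2001.
Last Monday of April 2001: April 30, 2001.
Last Monday of May 2001: May 28, 2001.
June 2001 ends with Monday June 25, 2001.
Last Monday of July 2001: July 30, 2001.
August 2001 ends with Monday August 27, 2001.
September 2001 ends with Monday September 24, 2001.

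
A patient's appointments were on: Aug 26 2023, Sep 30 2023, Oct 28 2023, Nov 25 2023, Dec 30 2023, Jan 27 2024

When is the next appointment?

Feb 24 2024

Every date is a Saturday; gaps 35, 28, 28, 35, 28 days.
Each is the last Saturday of its month (at least one falls on the 29th or later, ruling out '4th Saturday').
Last Saturday of February 2024: Feb 24 2024.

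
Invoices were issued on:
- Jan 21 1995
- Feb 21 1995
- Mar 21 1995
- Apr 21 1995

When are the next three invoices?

Each date is the 21st; the gaps (31, 28, 31) track the month lengths.
The rule is the 21st of each month.
Next: May 1995 → May 21 1995.
Next: June 1995 → Jun 21 1995.
Next: July 1995 → Jul 21 1995.

May 21 1995, Jun 21 1995, Jul 21 1995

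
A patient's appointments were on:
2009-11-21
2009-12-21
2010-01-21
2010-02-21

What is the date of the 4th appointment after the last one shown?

Gaps: 30, 31, 31 days — not constant. Every event is on the 21st of the month.
Pattern: the 21st of each month.
March 2010: 2010-03-21.
April 2010: 2010-04-21.
Next: May 2010 → 2010-05-21.
Next: June 2010 → 2010-06-21.

2010-06-21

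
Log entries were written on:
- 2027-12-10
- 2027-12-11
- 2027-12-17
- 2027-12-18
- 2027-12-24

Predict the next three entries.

The gap pattern 1, 6, 1, 6 repeats every 2 events.
These are the Fridays and Saturdays of each week.
Next Saturday: 2027-12-25.
The following Friday is 2027-12-31.
The following Saturday is 2028-01-01.

2027-12-25, 2027-12-31, 2028-01-01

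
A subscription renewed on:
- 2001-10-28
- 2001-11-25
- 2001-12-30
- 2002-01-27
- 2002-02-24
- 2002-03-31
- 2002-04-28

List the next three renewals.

These are Sundays with 28, 35, 28, 28, 35, 28-day gaps.
Each is the final Sunday of its month — 2001-12-30 is past the 28th, so '4th Sunday' doesn't fit.
Last Sunday of May 2002: 2002-05-26.
Last Sunday of June 2002: 2002-06-30.
Last Sunday of July 2002: 2002-07-28.

2002-05-26, 2002-06-30, 2002-07-28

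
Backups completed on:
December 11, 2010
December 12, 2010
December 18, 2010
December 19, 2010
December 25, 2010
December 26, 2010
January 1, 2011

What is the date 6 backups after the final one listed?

Gaps: 1, 6, 1, 6, 1, 6 days — not constant, but cyclic with period 2.
The events fall on every Saturday and Sunday.
Next Sunday: January 2, 2011.
Next Saturday: January 8, 2011.
Next Sunday: January 9, 2011.
The following Saturday is January 15, 2011.
The following Sunday is January 16, 2011.
The following Saturday is January 22, 2011.

January 22, 2011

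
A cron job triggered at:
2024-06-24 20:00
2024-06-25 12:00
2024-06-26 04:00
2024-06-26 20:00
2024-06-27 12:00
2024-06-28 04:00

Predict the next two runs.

Spacing: 16, 16, 16, 16, 16 h — constant 16 h.
2024-06-28 04:00 + 16 h = 2024-06-28 20:00.
2024-06-28 20:00 + 16 h = 2024-06-29 12:00.

2024-06-28 20:00, 2024-06-29 12:00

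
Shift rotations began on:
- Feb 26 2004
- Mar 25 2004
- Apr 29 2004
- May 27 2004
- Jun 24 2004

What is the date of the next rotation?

Jul 29 2004

All Thursdays; the gaps (28, 35, 28, 28) vary with month length.
This is the last Thursday of each month.
July 2004 ends with Thursday Jul 29 2004.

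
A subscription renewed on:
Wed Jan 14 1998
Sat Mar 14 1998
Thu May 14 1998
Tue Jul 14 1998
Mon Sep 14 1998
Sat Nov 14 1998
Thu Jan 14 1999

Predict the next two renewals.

Sun Mar 14 1999, Fri May 14 1999

Gaps: 59, 61, 61, 62, 61, 61 days — not constant. Every event is on the 14th of the month.
Pattern: the 14th of every 2 months.
Next: March 1999 → Sun Mar 14 1999.
Next: May 1999 → Fri May 14 1999.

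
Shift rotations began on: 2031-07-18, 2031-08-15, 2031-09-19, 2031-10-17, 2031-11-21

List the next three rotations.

2031-12-19, 2032-01-16, 2032-02-20

These are Fridays at 28- or 35-day spacing (28, 35, 28, 35).
The pattern: 3rd Friday of the month.
3rd Friday of December 2031: 2031-12-19.
January 2032 — 3rd Friday is 2032-01-16.
February 2032 — 3rd Friday is 2032-02-20.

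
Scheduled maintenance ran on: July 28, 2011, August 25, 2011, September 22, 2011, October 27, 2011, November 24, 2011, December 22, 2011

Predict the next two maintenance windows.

January 26, 2012; February 23, 2012

These are Thursdays at 28- or 35-day spacing (28, 28, 35, 28, 28).
The pattern: 4th Thursday of the month.
4th Thursday of January 2012: January 26, 2012.
4th Thursday of February 2012: February 23, 2012.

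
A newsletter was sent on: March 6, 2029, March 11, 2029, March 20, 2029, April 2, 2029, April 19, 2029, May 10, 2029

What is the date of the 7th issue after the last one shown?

January 24, 2030

Intervals are 5, 9, 13, 17, 21 days — an arithmetic progression with common difference 4.
Next gap: 25 days. May 10, 2029 + 25 days = June 4, 2029.
Next gap: 29 days. June 4, 2029 + 29 days = July 3, 2029.
Next gap: 33 days. July 3, 2029 + 33 days = August 5, 2029.
Next gap: 37 days. August 5, 2029 + 37 days = September 11, 2029.
Next gap: 41 days. September 11, 2029 + 41 days = October 22, 2029.
Next gap: 45 days. October 22, 2029 + 45 days = December 6, 2029.
Next gap: 49 days. December 6, 2029 + 49 days = January 24, 2030.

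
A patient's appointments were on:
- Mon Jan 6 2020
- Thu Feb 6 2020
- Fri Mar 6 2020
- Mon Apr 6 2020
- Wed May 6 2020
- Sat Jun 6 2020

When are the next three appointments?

The day-of-month is always 6 (31, 29, 31, 30, 31 days between events).
So this recurs on the 6th of each month.
July 2020: Mon Jul 6 2020.
Next: August 2020 → Thu Aug 6 2020.
September 2020: Sun Sep 6 2020.

Mon Jul 6 2020, Thu Aug 6 2020, Sun Sep 6 2020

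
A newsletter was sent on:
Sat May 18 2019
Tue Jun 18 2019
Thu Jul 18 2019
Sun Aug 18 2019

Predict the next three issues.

Gaps: 31, 30, 31 days — not constant. Every event is on the 18th of the month.
Pattern: the 18th of each month.
September 2019: Wed Sep 18 2019.
Next: October 2019 → Fri Oct 18 2019.
Next: November 2019 → Mon Nov 18 2019.

Wed Sep 18 2019, Fri Oct 18 2019, Mon Nov 18 2019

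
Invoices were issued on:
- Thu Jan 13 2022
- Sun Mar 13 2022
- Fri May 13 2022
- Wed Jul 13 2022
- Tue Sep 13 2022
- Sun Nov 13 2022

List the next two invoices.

Gaps: 59, 61, 61, 62, 61 days — not constant. Every event is on the 13th of the month.
Pattern: the 13th of every 2 months.
Next: January 2023 → Fri Jan 13 2023.
Next: March 2023 → Mon Mar 13 2023.

Fri Jan 13 2023, Mon Mar 13 2023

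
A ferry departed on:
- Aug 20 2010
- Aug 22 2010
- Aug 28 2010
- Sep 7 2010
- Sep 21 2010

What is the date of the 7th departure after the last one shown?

Gaps: 2, 6, 10, 14 days — each gap is 4 larger than the previous one.
Next gap: 18 days. Sep 21 2010 + 18 days = Oct 9 2010.
Next gap: 22 days. Oct 9 2010 + 22 days = Oct 31 2010.
Next gap: 26 days. Oct 31 2010 + 26 days = Nov 26 2010.
Next gap: 30 days. Nov 26 2010 + 30 days = Dec 26 2010.
Next gap: 34 days. Dec 26 2010 + 34 days = Jan 29 2011.
Next gap: 38 days. Jan 29 2011 + 38 days = Mar 8 2011.
Next gap: 42 days. Mar 8 2011 + 42 days = Apr 19 2011.

Apr 19 2011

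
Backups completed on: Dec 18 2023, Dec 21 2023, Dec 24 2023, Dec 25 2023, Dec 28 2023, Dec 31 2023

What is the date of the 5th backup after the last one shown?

The gap pattern 3, 3, 1, 3, 3 repeats every 3 events.
These are the Mondays, Thursdays and Sundays of each week.
The following Monday is Jan 1 2024.
The following Thursday is Jan 4 2024.
Next Sunday: Jan 7 2024.
Next Monday: Jan 8 2024.
Next Thursday: Jan 11 2024.

Jan 11 2024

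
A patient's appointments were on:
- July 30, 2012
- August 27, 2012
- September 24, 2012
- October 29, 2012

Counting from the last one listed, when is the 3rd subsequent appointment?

January 28, 2013

All Mondays; the gaps (28, 28, 35) vary with month length.
This is the last Monday of each month.
Last Monday of November 2012: November 26, 2012.
December 2012 ends with Monday December 31, 2012.
January 2013 ends with Monday January 28, 2013.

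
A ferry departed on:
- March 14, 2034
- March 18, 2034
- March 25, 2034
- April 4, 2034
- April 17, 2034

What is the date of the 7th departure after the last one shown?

The spacing grows by 3 each time: 4, 7, 10, 13 days.
Next gap: 16 days. April 17, 2034 + 16 days = May 3, 2034.
Next gap: 19 days. May 3, 2034 + 19 days = May 22, 2034.
Next gap: 22 days. May 22, 2034 + 22 days = June 13, 2034.
Next gap: 25 days. June 13, 2034 + 25 days = July 8, 2034.
Next gap: 28 days. July 8, 2034 + 28 days = August 5, 2034.
Next gap: 31 days. August 5, 2034 + 31 days = September 5, 2034.
Next gap: 34 days. September 5, 2034 + 34 days = October 9, 2034.

October 9, 2034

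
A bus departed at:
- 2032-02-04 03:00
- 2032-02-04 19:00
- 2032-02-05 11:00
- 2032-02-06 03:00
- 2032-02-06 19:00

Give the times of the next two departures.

2032-02-07 11:00, 2032-02-08 03:00

Gaps: 16, 16, 16, 16 hours — each event is 16 hours after the previous one.
2032-02-06 19:00 + 16 h = 2032-02-07 11:00.
2032-02-07 11:00 + 16 h = 2032-02-08 03:00.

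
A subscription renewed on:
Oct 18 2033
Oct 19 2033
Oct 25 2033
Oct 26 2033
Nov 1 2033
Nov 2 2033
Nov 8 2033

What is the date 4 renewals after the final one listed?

Nov 22 2033

Every event lands on a Tuesday or Wednesday (gaps cycle 1, 6, 1, 6, 1, 6).
So the schedule is: every Tuesday and Wednesday.
The following Wednesday is Nov 9 2033.
Next Tuesday: Nov 15 2033.
Next Wednesday: Nov 16 2033.
Next Tuesday: Nov 22 2033.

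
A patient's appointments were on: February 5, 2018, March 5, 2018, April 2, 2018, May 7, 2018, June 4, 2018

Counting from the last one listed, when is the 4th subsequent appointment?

October 1, 2018

Gaps: 28, 28, 35, 28 days — a mix of 28 and 35. Every date is a Monday.
Each is the 1st Monday of its month.
July 2018 — 1st Monday is July 2, 2018.
August 2018 — 1st Monday is August 6, 2018.
September 2018 — 1st Monday is September 3, 2018.
1st Monday of October 2018: October 1, 2018.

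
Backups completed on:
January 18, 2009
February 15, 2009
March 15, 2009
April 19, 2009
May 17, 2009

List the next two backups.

June 21, 2009; July 19, 2009

All dates are Sundays, 28, 28, 35, 28 days apart.
Specifically, the 3rd Sunday of each month.
June 2009 — 3rd Sunday is June 21, 2009.
3rd Sunday of July 2009: July 19, 2009.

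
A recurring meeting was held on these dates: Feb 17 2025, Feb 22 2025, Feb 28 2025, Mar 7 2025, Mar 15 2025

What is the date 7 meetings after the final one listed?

Intervals are 5, 6, 7, 8 days — an arithmetic progression with common difference 1.
Next gap: 9 days. Mar 15 2025 + 9 days = Mar 24 2025.
Next gap: 10 days. Mar 24 2025 + 10 days = Apr 3 2025.
Next gap: 11 days. Apr 3 2025 + 11 days = Apr 14 2025.
Next gap: 12 days. Apr 14 2025 + 12 days = Apr 26 2025.
Next gap: 13 days. Apr 26 2025 + 13 days = May 9 2025.
Next gap: 14 days. May 9 2025 + 14 days = May 23 2025.
Next gap: 15 days. May 23 2025 + 15 days = Jun 7 2025.

Jun 7 2025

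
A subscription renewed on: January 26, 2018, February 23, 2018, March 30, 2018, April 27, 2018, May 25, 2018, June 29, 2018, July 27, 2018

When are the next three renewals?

August 31, 2018; September 28, 2018; October 26, 2018

These are Fridays with 28, 35, 28, 28, 35, 28-day gaps.
Each is the final Friday of its month — March 30, 2018 is past the 28th, so '4th Friday' doesn't fit.
August 2018 ends with Friday August 31, 2018.
Last Friday of September 2018: September 28, 2018.
October 2018 ends with Friday October 26, 2018.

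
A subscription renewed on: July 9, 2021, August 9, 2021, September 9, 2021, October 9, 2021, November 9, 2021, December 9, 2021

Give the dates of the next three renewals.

Gaps: 31, 31, 30, 31, 30 days — not constant. Every event is on the 9th of the month.
Pattern: the 9th of each month.
January 2022: January 9, 2022.
Next: February 2022 → February 9, 2022.
Next: March 2022 → March 9, 2022.

January 9, 2022; February 9, 2022; March 9, 2022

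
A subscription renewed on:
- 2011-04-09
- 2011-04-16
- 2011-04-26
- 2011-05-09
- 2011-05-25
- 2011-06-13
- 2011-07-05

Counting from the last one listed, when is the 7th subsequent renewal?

The spacing grows by 3 each time: 7, 10, 13, 16, 19, 22 days.
Next gap: 25 days. 2011-07-05 + 25 days = 2011-07-30.
Next gap: 28 days. 2011-07-30 + 28 days = 2011-08-27.
Next gap: 31 days. 2011-08-27 + 31 days = 2011-09-27.
Next gap: 34 days. 2011-09-27 + 34 days = 2011-10-31.
Next gap: 37 days. 2011-10-31 + 37 days = 2011-12-07.
Next gap: 40 days. 2011-12-07 + 40 days = 2012-01-16.
Next gap: 43 days. 2012-01-16 + 43 days = 2012-02-28.

2012-02-28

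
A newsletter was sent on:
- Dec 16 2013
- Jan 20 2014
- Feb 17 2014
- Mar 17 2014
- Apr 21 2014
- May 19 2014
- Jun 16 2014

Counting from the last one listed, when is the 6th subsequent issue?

Gaps: 35, 28, 28, 35, 28, 28 days — a mix of 28 and 35. Every date is a Monday.
Each is the 3rd Monday of its month.
July 2014 — 3rd Monday is Jul 21 2014.
3rd Monday of August 2014: Aug 18 2014.
September 2014 — 3rd Monday is Sep 15 2014.
October 2014 — 3rd Monday is Oct 20 2014.
November 2014 — 3rd Monday is Nov 17 2014.
3rd Monday of December 2014: Dec 15 2014.

Dec 15 2014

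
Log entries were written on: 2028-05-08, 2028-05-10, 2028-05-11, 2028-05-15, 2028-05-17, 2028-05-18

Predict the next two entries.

2028-05-22, 2028-05-24

Gaps: 2, 1, 4, 2, 1 days — not constant, but cyclic with period 3.
The events fall on every Monday, Wednesday and Thursday.
The following Monday is 2028-05-22.
Next Wednesday: 2028-05-24.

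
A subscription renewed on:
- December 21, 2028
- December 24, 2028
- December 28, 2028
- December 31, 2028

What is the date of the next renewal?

January 4, 2029

Gaps: 3, 4, 3 days — not constant, but cyclic with period 2.
The events fall on every Thursday and Sunday.
The following Thursday is January 4, 2029.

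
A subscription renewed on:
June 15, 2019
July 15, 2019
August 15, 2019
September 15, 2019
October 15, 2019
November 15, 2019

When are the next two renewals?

Gaps: 30, 31, 31, 30, 31 days — not constant. Every event is on the 15th of the month.
Pattern: the 15th of each month.
Next: December 2019 → December 15, 2019.
January 2020: January 15, 2020.

December 15, 2019; January 15, 2020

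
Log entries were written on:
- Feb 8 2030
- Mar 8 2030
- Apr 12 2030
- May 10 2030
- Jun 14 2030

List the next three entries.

Jul 12 2030, Aug 9 2030, Sep 13 2030

These are Fridays at 28- or 35-day spacing (28, 35, 28, 35).
The pattern: 2nd Friday of the month.
2nd Friday of July 2030: Jul 12 2030.
2nd Friday of August 2030: Aug 9 2030.
September 2030 — 2nd Friday is Sep 13 2030.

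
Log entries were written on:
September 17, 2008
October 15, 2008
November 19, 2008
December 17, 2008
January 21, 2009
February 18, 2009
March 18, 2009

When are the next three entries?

April 15, 2009; May 20, 2009; June 17, 2009

These are Wednesdays at 28- or 35-day spacing (28, 35, 28, 35, 28, 28).
The pattern: 3rd Wednesday of the month.
April 2009 — 3rd Wednesday is April 15, 2009.
3rd Wednesday of May 2009: May 20, 2009.
3rd Wednesday of June 2009: June 17, 2009.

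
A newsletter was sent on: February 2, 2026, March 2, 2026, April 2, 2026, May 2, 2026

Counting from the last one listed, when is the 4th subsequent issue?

The day-of-month is always 2 (28, 31, 30 days between events).
So this recurs on the 2nd of each month.
Next: June 2026 → June 2, 2026.
Next: July 2026 → July 2, 2026.
Next: August 2026 → August 2, 2026.
September 2026: September 2, 2026.

September 2, 2026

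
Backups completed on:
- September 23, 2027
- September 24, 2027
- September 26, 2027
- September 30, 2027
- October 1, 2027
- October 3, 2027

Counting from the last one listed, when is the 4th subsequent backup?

October 14, 2027

Every event lands on a Thursday or Friday or Sunday (gaps cycle 1, 2, 4, 1, 2).
So the schedule is: every Thursday, Friday and Sunday.
Next Thursday: October 7, 2027.
The following Friday is October 8, 2027.
The following Sunday is October 10, 2027.
The following Thursday is October 14, 2027.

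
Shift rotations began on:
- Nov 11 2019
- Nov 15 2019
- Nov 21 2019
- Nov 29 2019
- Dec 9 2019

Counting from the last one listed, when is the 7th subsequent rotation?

Gaps: 4, 6, 8, 10 days — each gap is 2 larger than the previous one.
Next gap: 12 days. Dec 9 2019 + 12 days = Dec 21 2019.
Next gap: 14 days. Dec 21 2019 + 14 days = Jan 4 2020.
Next gap: 16 days. Jan 4 2020 + 16 days = Jan 20 2020.
Next gap: 18 days. Jan 20 2020 + 18 days = Feb 7 2020.
Next gap: 20 days. Feb 7 2020 + 20 days = Feb 27 2020.
Next gap: 22 days. Feb 27 2020 + 22 days = Mar 20 2020.
Next gap: 24 days. Mar 20 2020 + 24 days = Apr 13 2020.

Apr 13 2020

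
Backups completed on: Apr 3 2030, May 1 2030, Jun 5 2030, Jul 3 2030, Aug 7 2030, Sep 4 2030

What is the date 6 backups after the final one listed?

Mar 5 2031

These are Wednesdays at 28- or 35-day spacing (28, 35, 28, 35, 28).
The pattern: 1st Wednesday of the month.
October 2030 — 1st Wednesday is Oct 2 2030.
1st Wednesday of November 2030: Nov 6 2030.
December 2030 — 1st Wednesday is Dec 4 2030.
1st Wednesday of January 2031: Jan 1 2031.
1st Wednesday of February 2031: Feb 5 2031.
March 2031 — 1st Wednesday is Mar 5 2031.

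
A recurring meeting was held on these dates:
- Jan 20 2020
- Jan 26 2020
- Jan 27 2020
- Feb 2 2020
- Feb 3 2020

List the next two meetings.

Gaps: 6, 1, 6, 1 days — not constant, but cyclic with period 2.
The events fall on every Monday and Sunday.
The following Sunday is Feb 9 2020.
Next Monday: Feb 10 2020.

Feb 9 2020, Feb 10 2020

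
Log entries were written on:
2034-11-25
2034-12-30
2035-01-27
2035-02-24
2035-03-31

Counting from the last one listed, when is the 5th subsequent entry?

These are Saturdays with 35, 28, 28, 35-day gaps.
Each is the final Saturday of its month — 2034-12-30 is past the 28th, so '4th Saturday' doesn't fit.
April 2035 ends with Saturday 2035-04-28.
Last Saturday of May 2035: 2035-05-26.
June 2035 ends with Saturday 2035-06-30.
Last Saturday of July 2035: 2035-07-28.
Last Saturday of August 2035: 2035-08-25.

2035-08-25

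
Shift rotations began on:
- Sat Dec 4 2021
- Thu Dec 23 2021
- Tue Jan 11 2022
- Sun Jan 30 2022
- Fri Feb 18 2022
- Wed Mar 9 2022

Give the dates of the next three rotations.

Gaps between consecutive events: 19, 19, 19, 19, 19 days — a constant 19-day interval.
Wed Mar 9 2022 + 19 days = Mon Mar 28 2022.
Mon Mar 28 2022 + 19 days = Sat Apr 16 2022.
Sat Apr 16 2022 + 19 days = Thu May 5 2022.

Mon Mar 28 2022, Sat Apr 16 2022, Thu May 5 2022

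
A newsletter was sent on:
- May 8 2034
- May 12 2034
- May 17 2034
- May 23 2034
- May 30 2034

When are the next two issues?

Gaps: 4, 5, 6, 7 days — each gap is 1 larger than the previous one.
Next gap: 8 days. May 30 2034 + 8 days = Jun 7 2034.
Next gap: 9 days. Jun 7 2034 + 9 days = Jun 16 2034.

Jun 7 2034, Jun 16 2034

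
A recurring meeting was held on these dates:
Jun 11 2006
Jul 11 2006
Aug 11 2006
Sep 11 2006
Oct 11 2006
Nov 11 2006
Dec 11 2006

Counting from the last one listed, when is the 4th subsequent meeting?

Apr 11 2007

The day-of-month is always 11 (30, 31, 31, 30, 31, 30 days between events).
So this recurs on the 11th of each month.
Next: January 2007 → Jan 11 2007.
February 2007: Feb 11 2007.
March 2007: Mar 11 2007.
Next: April 2007 → Apr 11 2007.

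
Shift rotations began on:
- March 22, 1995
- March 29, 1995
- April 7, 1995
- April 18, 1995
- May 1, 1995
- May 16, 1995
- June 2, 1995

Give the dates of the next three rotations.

The spacing grows by 2 each time: 7, 9, 11, 13, 15, 17 days.
Next gap: 19 days. June 2, 1995 + 19 days = June 21, 1995.
Next gap: 21 days. June 21, 1995 + 21 days = July 12, 1995.
Next gap: 23 days. July 12, 1995 + 23 days = August 4, 1995.

June 21, 1995; July 12, 1995; August 4, 1995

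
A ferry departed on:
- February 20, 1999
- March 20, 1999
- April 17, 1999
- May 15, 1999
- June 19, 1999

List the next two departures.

All dates are Saturdays, 28, 28, 28, 35 days apart.
Specifically, the 3rd Saturday of each month.
July 1999 — 3rd Saturday is July 17, 1999.
3rd Saturday of August 1999: August 21, 1999.

July 17, 1999; August 21, 1999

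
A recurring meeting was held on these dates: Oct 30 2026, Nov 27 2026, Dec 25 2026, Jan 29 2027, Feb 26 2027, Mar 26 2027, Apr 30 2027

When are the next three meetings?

Every date is a Friday; gaps 28, 28, 35, 28, 28, 35 days.
Each is the last Friday of its month (at least one falls on the 29th or later, ruling out '4th Friday').
May 2027 ends with Friday May 28 2027.
June 2027 ends with Friday Jun 25 2027.
July 2027 ends with Friday Jul 30 2027.

May 28 2027, Jun 25 2027, Jul 30 2027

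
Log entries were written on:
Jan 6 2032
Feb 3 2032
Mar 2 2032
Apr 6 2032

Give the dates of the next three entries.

May 4 2032, Jun 1 2032, Jul 6 2032

Gaps: 28, 28, 35 days — a mix of 28 and 35. Every date is a Tuesday.
Each is the 1st Tuesday of its month.
1st Tuesday of May 2032: May 4 2032.
1st Tuesday of June 2032: Jun 1 2032.
1st Tuesday of July 2032: Jul 6 2032.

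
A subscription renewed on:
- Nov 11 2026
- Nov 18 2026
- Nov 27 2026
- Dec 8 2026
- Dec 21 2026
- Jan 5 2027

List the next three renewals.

Intervals are 7, 9, 11, 13, 15 days — an arithmetic progression with common difference 2.
Next gap: 17 days. Jan 5 2027 + 17 days = Jan 22 2027.
Next gap: 19 days. Jan 22 2027 + 19 days = Feb 10 2027.
Next gap: 21 days. Feb 10 2027 + 21 days = Mar 3 2027.

Jan 22 2027, Feb 10 2027, Mar 3 2027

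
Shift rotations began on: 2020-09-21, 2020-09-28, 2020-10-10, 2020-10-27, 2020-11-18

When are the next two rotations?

Intervals are 7, 12, 17, 22 days — an arithmetic progression with common difference 5.
Next gap: 27 days. 2020-11-18 + 27 days = 2020-12-15.
Next gap: 32 days. 2020-12-15 + 32 days = 2021-01-16.

2020-12-15, 2021-01-16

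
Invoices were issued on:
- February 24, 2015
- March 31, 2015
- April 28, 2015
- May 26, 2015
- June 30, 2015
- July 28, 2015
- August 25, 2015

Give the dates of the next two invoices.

Every date is a Tuesday; gaps 35, 28, 28, 35, 28, 28 days.
Each is the last Tuesday of its month (at least one falls on the 29th or later, ruling out '4th Tuesday').
Last Tuesday of September 2015: September 29, 2015.
October 2015 ends with Tuesday October 27, 2015.

September 29, 2015; October 27, 2015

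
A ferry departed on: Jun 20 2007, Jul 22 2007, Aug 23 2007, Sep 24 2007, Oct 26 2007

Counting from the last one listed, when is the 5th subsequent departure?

The spacing is 32, 32, 32, 32 days — always 32 days.
Oct 26 2007 + 32 days = Nov 27 2007.
Nov 27 2007 + 32 days = Dec 29 2007.
Dec 29 2007 + 32 days = Jan 30 2008.
Jan 30 2008 + 32 days = Mar 2 2008.
Mar 2 2008 + 32 days = Apr 3 2008.

Apr 3 2008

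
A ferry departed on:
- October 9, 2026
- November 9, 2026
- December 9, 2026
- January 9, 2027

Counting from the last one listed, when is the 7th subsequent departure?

August 9, 2027

Gaps: 31, 30, 31 days — not constant. Every event is on the 9th of the month.
Pattern: the 9th of each month.
February 2027: February 9, 2027.
March 2027: March 9, 2027.
Next: April 2027 → April 9, 2027.
May 2027: May 9, 2027.
June 2027: June 9, 2027.
Next: July 2027 → July 9, 2027.
August 2027: August 9, 2027.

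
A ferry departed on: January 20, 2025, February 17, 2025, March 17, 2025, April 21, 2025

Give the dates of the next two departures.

May 19, 2025; June 16, 2025

These are Mondays at 28- or 35-day spacing (28, 28, 35).
The pattern: 3rd Monday of the month.
3rd Monday of May 2025: May 19, 2025.
June 2025 — 3rd Monday is June 16, 2025.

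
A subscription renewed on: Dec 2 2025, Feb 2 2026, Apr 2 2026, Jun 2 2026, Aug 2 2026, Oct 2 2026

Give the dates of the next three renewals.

The day-of-month is always 2 (62, 59, 61, 61, 61 days between events).
So this recurs on the 2nd of every 2 months.
December 2026: Dec 2 2026.
Next: February 2027 → Feb 2 2027.
April 2027: Apr 2 2027.

Dec 2 2026, Feb 2 2027, Apr 2 2027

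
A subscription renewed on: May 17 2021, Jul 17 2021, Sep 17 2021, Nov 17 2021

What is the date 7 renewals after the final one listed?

Jan 17 2023

Each date is the 17th; the gaps (61, 62, 61) track the month lengths.
The rule is the 17th of every 2 months.
Next: January 2022 → Jan 17 2022.
March 2022: Mar 17 2022.
May 2022: May 17 2022.
Next: July 2022 → Jul 17 2022.
September 2022: Sep 17 2022.
November 2022: Nov 17 2022.
Next: January 2023 → Jan 17 2023.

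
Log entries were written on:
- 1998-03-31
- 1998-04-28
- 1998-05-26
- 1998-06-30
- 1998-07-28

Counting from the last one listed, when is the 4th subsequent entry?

1998-11-24

All Tuesdays; the gaps (28, 28, 35, 28) vary with month length.
This is the last Tuesday of each month.
August 1998 ends with Tuesday 1998-08-25.
September 1998 ends with Tuesday 1998-09-29.
Last Tuesday of October 1998: 1998-10-27.
November 1998 ends with Tuesday 1998-11-24.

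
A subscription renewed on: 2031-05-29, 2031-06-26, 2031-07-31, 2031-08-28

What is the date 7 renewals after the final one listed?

2032-03-25

These are Thursdays with 28, 35, 28-day gaps.
Each is the final Thursday of its month — 2031-05-29 is past the 28th, so '4th Thursday' doesn't fit.
September 2031 ends with Thursday 2031-09-25.
October 2031 ends with Thursday 2031-10-30.
Last Thursday of November 2031: 2031-11-27.
Last Thursday of December 2031: 2031-12-25.
Last Thursday of January 2032: 2032-01-29.
February 2032 ends with Thursday 2032-02-26.
Last Thursday of March 2032: 2032-03-25.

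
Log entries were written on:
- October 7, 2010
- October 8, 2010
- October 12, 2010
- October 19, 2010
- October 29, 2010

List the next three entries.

Gaps: 1, 4, 7, 10 days — each gap is 3 larger than the previous one.
Next gap: 13 days. October 29, 2010 + 13 days = November 11, 2010.
Next gap: 16 days. November 11, 2010 + 16 days = November 27, 2010.
Next gap: 19 days. November 27, 2010 + 19 days = December 16, 2010.

November 11, 2010; November 27, 2010; December 16, 2010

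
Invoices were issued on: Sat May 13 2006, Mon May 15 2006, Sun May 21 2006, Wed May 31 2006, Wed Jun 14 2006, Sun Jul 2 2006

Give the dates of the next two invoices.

Mon Jul 24 2006, Sat Aug 19 2006

The spacing grows by 4 each time: 2, 6, 10, 14, 18 days.
Next gap: 22 days. Sun Jul 2 2006 + 22 days = Mon Jul 24 2006.
Next gap: 26 days. Mon Jul 24 2006 + 26 days = Sat Aug 19 2006.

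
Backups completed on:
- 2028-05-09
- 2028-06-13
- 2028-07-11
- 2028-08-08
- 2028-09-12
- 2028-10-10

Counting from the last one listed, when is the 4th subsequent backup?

Gaps: 35, 28, 28, 35, 28 days — a mix of 28 and 35. Every date is a Tuesday.
Each is the 2nd Tuesday of its month.
2nd Tuesday of November 2028: 2028-11-14.
December 2028 — 2nd Tuesday is 2028-12-12.
January 2029 — 2nd Tuesday is 2029-01-09.
2nd Tuesday of February 2029: 2029-02-13.

2029-02-13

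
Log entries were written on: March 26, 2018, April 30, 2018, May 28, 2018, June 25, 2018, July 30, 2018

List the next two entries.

August 27, 2018; September 24, 2018

These are Mondays with 35, 28, 28, 35-day gaps.
Each is the final Monday of its month — April 30, 2018 is past the 28th, so '4th Monday' doesn't fit.
August 2018 ends with Monday August 27, 2018.
September 2018 ends with Monday September 24, 2018.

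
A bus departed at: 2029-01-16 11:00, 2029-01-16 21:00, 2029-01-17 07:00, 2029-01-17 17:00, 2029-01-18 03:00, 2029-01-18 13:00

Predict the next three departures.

2029-01-18 23:00, 2029-01-19 09:00, 2029-01-19 19:00

Spacing: 10, 10, 10, 10, 10 h — constant 10 h.
2029-01-18 13:00 + 10 h = 2029-01-18 23:00.
2029-01-18 23:00 + 10 h = 2029-01-19 09:00.
2029-01-19 09:00 + 10 h = 2029-01-19 19:00.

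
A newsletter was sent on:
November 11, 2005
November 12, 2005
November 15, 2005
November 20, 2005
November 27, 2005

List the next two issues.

Gaps: 1, 3, 5, 7 days — each gap is 2 larger than the previous one.
Next gap: 9 days. November 27, 2005 + 9 days = December 6, 2005.
Next gap: 11 days. December 6, 2005 + 11 days = December 17, 2005.

December 6, 2005; December 17, 2005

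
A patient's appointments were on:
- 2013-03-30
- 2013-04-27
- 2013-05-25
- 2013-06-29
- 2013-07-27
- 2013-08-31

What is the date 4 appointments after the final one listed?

All Saturdays; the gaps (28, 28, 35, 28, 35) vary with month length.
This is the last Saturday of each month.
Last Saturday of September 2013: 2013-09-28.
Last Saturday of October 2013: 2013-10-26.
Last Saturday of November 2013: 2013-11-30.
Last Saturday of December 2013: 2013-12-28.

2013-12-28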